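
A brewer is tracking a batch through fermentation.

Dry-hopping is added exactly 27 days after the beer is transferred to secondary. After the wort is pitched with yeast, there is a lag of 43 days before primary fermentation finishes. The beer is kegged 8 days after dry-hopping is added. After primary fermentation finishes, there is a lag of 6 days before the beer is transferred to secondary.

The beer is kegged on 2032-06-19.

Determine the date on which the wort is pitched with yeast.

The beer is kegged: Jun 19, 2032.
Dry-hopping is added: Jun 19, 2032 − 8 days = Jun 11, 2032.
The beer is transferred to secondary: Jun 11, 2032 − 27 days = May 15, 2032.
Primary fermentation finishes: May 15, 2032 − 6 days = May 9, 2032.
The wort is pitched with yeast: May 9, 2032 − 43 days = Mar 27, 2032.

2032-03-27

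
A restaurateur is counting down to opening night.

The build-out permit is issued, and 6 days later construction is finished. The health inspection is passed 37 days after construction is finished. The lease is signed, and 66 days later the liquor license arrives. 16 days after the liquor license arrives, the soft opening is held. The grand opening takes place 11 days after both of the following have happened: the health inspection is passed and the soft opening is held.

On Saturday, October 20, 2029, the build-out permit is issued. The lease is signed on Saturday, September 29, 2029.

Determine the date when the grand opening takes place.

Monday, December 31, 2029

The build-out permit is issued: Oct 20, 2029.
Construction is finished: Oct 20, 2029 + 6 days = Oct 26, 2029.
The health inspection is passed: Oct 26, 2029 + 37 days = Dec 2, 2029.
The lease is signed: Sep 29, 2029.
The liquor license arrives: Sep 29, 2029 + 66 days = Dec 4, 2029.
The soft opening is held: Dec 4, 2029 + 16 days = Dec 20, 2029.
Both prerequisites met — the health inspection is passed (Dec 2, 2029), the soft opening is held (Dec 20, 2029); the later is Dec 20, 2029.
The grand opening takes place: Dec 20, 2029 + 11 days = Dec 31, 2029.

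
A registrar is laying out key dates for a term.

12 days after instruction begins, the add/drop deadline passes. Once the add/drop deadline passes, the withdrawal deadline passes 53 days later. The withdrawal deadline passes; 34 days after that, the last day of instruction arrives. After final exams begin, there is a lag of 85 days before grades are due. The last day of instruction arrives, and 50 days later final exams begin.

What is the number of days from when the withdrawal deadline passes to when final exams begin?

Causal path: the withdrawal deadline passes → the last day of instruction arrives → final exams begin.
Total delay along the path: 34 + 50 = 84 days.

84 days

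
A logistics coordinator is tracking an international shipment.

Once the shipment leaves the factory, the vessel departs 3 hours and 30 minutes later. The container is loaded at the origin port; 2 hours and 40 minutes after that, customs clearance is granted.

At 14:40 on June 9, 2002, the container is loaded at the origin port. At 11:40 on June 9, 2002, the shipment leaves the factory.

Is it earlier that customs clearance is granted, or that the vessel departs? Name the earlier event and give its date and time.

The vessel departs — 15:10 on June 9, 2002

The container is loaded at the origin port: 14:40 Jun 9, 2002.
Customs clearance is granted: 14:40 Jun 9, 2002 + 2h40m = 17:20 Jun 9, 2002.
The shipment leaves the factory: 11:40 Jun 9, 2002.
The vessel departs: 11:40 Jun 9, 2002 + 3h30m = 15:10 Jun 9, 2002.
Comparing: customs clearance is granted at 17:20 Jun 9, 2002 vs the vessel departs at 15:10 Jun 9, 2002. Earlier: the vessel departs.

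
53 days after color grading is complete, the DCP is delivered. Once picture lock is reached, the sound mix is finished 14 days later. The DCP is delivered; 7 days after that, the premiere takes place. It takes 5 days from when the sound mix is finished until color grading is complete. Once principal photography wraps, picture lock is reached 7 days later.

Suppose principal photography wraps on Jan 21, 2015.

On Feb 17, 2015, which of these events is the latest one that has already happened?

Principal photography wraps: Jan 21, 2015.
Picture lock is reached: Jan 21, 2015 + 7 days = Jan 28, 2015.
The sound mix is finished: Jan 28, 2015 + 14 days = Feb 11, 2015.
Color grading is complete: Feb 11, 2015 + 5 days = Feb 16, 2015.
The DCP is delivered: Feb 16, 2015 + 53 days = Apr 10, 2015.
The premiere takes place: Apr 10, 2015 + 7 days = Apr 17, 2015.
Feb 17, 2015 falls between when color grading is complete (Feb 16, 2015) and when the DCP is delivered (Apr 10, 2015).

Color grading is complete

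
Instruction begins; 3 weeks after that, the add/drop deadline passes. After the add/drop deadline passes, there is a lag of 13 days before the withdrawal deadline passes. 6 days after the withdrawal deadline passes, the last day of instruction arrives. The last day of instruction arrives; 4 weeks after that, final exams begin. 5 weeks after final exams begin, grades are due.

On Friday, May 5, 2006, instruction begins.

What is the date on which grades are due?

Wednesday, August 16, 2006

Instruction begins: May 5, 2006.
The add/drop deadline passes: May 5, 2006 + 3 weeks = May 26, 2006.
The withdrawal deadline passes: May 26, 2006 + 13 days = Jun 8, 2006.
The last day of instruction arrives: Jun 8, 2006 + 6 days = Jun 14, 2006.
Final exams begin: Jun 14, 2006 + 4 weeks = Jul 12, 2006.
Grades are due: Jul 12, 2006 + 5 weeks = Aug 16, 2006.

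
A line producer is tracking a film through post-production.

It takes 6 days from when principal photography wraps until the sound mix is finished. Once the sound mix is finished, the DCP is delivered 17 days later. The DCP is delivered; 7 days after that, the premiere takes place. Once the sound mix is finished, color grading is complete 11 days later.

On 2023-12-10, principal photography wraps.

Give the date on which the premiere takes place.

Principal photography wraps: Dec 10, 2023.
The sound mix is finished: Dec 10, 2023 + 6 days = Dec 16, 2023.
The DCP is delivered: Dec 16, 2023 + 17 days = Jan 2, 2024.
The premiere takes place: Jan 2, 2024 + 7 days = Jan 9, 2024.

2024-01-09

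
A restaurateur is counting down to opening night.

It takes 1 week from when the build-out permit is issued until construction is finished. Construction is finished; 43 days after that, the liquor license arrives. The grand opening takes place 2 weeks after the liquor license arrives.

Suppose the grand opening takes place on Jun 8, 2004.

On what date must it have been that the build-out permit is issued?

Apr 5, 2004

The grand opening takes place: Jun 8, 2004.
The liquor license arrives: Jun 8, 2004 − 2 weeks = May 25, 2004.
Construction is finished: May 25, 2004 − 43 days = Apr 12, 2004.
The build-out permit is issued: Apr 12, 2004 − 1 week = Apr 5, 2004.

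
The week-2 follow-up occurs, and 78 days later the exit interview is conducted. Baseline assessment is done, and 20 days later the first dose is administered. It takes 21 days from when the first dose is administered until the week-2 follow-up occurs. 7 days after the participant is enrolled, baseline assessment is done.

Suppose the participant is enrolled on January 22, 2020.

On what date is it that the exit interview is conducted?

The participant is enrolled: Jan 22, 2020.
Baseline assessment is done: Jan 22, 2020 + 7 days = Jan 29, 2020.
The first dose is administered: Jan 29, 2020 + 20 days = Feb 18, 2020.
The week-2 follow-up occurs: Feb 18, 2020 + 21 days = Mar 10, 2020.
The exit interview is conducted: Mar 10, 2020 + 78 days = May 27, 2020.

May 27, 2020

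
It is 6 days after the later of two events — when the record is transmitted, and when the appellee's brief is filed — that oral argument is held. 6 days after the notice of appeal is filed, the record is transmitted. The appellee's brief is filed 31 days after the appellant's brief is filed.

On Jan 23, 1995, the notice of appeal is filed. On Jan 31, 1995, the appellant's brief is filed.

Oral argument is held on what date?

The notice of appeal is filed: Jan 23, 1995.
The record is transmitted: Jan 23, 1995 + 6 days = Jan 29, 1995.
The appellant's brief is filed: Jan 31, 1995.
The appellee's brief is filed: Jan 31, 1995 + 31 days = Mar 3, 1995.
Both prerequisites met — the record is transmitted (Jan 29, 1995), the appellee's brief is filed (Mar 3, 1995); the later is Mar 3, 1995.
Oral argument is held: Mar 3, 1995 + 6 days = Mar 9, 1995.

Mar 9, 1995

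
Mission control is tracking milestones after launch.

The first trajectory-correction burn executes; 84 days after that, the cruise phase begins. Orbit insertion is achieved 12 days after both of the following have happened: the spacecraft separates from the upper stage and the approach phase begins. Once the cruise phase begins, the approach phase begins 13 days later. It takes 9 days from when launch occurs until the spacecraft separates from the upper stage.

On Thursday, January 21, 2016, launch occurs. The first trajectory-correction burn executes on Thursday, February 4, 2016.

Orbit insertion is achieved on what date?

Monday, May 23, 2016

Launch occurs: Jan 21, 2016.
The spacecraft separates from the upper stage: Jan 21, 2016 + 9 days = Jan 30, 2016.
The first trajectory-correction burn executes: Feb 4, 2016.
The cruise phase begins: Feb 4, 2016 + 84 days = Apr 28, 2016.
The approach phase begins: Apr 28, 2016 + 13 days = May 11, 2016.
Both prerequisites met — the spacecraft separates from the upper stage (Jan 30, 2016), the approach phase begins (May 11, 2016); the later is May 11, 2016.
Orbit insertion is achieved: May 11, 2016 + 12 days = May 23, 2016.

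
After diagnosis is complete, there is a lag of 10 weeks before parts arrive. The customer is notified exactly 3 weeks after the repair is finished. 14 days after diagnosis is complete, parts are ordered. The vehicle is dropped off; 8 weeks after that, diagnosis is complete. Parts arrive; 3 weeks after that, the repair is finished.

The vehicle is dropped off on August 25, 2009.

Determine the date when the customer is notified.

February 9, 2010

The vehicle is dropped off: Aug 25, 2009.
Diagnosis is complete: Aug 25, 2009 + 8 weeks = Oct 20, 2009.
Parts arrive: Oct 20, 2009 + 10 weeks = Dec 29, 2009.
The repair is finished: Dec 29, 2009 + 3 weeks = Jan 19, 2010.
The customer is notified: Jan 19, 2010 + 3 weeks = Feb 9, 2010.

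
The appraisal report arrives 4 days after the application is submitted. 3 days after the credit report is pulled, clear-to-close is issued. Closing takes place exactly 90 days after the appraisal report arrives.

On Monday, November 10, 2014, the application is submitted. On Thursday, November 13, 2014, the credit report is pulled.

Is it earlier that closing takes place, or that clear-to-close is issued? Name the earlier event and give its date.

Clear-to-close is issued — Sunday, November 16, 2014

The application is submitted: Nov 10, 2014.
The appraisal report arrives: Nov 10, 2014 + 4 days = Nov 14, 2014.
Closing takes place: Nov 14, 2014 + 90 days = Feb 12, 2015.
The credit report is pulled: Nov 13, 2014.
Clear-to-close is issued: Nov 13, 2014 + 3 days = Nov 16, 2014.
Comparing: closing takes place on Feb 12, 2015 vs clear-to-close is issued on Nov 16, 2014. Earlier: clear-to-close is issued.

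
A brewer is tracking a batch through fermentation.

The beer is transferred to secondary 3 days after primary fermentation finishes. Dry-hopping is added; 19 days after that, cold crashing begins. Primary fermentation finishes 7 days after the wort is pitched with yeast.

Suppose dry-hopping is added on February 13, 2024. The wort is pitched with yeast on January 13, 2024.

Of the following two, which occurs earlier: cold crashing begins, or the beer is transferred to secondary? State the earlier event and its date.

Dry-hopping is added: Feb 13, 2024.
Cold crashing begins: Feb 13, 2024 + 19 days = Mar 3, 2024.
The wort is pitched with yeast: Jan 13, 2024.
Primary fermentation finishes: Jan 13, 2024 + 7 days = Jan 20, 2024.
The beer is transferred to secondary: Jan 20, 2024 + 3 days = Jan 23, 2024.
Comparing: cold crashing begins on Mar 3, 2024 vs the beer is transferred to secondary on Jan 23, 2024. Earlier: the beer is transferred to secondary.

The beer is transferred to secondary — January 23, 2024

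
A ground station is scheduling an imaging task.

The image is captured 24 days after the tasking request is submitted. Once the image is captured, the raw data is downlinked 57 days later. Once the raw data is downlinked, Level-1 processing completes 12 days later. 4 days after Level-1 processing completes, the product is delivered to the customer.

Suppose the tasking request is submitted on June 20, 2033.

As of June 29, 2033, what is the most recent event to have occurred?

The tasking request is submitted

The tasking request is submitted: Jun 20, 2033.
The image is captured: Jun 20, 2033 + 24 days = Jul 14, 2033.
The raw data is downlinked: Jul 14, 2033 + 57 days = Sep 9, 2033.
Level-1 processing completes: Sep 9, 2033 + 12 days = Sep 21, 2033.
The product is delivered to the customer: Sep 21, 2033 + 4 days = Sep 25, 2033.
Jun 29, 2033 falls between when the tasking request is submitted (Jun 20, 2033) and when the image is captured (Jul 14, 2033).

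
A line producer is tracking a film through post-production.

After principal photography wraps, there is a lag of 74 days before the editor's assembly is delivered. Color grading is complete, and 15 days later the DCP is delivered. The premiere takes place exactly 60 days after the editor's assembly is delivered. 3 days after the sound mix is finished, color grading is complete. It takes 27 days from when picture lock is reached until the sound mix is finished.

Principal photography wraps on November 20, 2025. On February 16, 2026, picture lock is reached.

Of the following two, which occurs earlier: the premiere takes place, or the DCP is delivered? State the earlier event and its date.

Principal photography wraps: Nov 20, 2025.
The editor's assembly is delivered: Nov 20, 2025 + 74 days = Feb 2, 2026.
The premiere takes place: Feb 2, 2026 + 60 days = Apr 3, 2026.
Picture lock is reached: Feb 16, 2026.
The sound mix is finished: Feb 16, 2026 + 27 days = Mar 15, 2026.
Color grading is complete: Mar 15, 2026 + 3 days = Mar 18, 2026.
The DCP is delivered: Mar 18, 2026 + 15 days = Apr 2, 2026.
Comparing: the premiere takes place on Apr 3, 2026 vs the DCP is delivered on Apr 2, 2026. Earlier: the DCP is delivered.

The DCP is delivered — April 2, 2026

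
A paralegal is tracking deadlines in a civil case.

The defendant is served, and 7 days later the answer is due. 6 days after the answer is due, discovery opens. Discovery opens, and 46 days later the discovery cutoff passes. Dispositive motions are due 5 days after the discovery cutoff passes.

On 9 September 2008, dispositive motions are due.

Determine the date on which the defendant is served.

7 July 2008

Dispositive motions are due: Sep 9, 2008.
The discovery cutoff passes: Sep 9, 2008 − 5 days = Sep 4, 2008.
Discovery opens: Sep 4, 2008 − 46 days = Jul 20, 2008.
The answer is due: Jul 20, 2008 − 6 days = Jul 14, 2008.
The defendant is served: Jul 14, 2008 − 7 days = Jul 7, 2008.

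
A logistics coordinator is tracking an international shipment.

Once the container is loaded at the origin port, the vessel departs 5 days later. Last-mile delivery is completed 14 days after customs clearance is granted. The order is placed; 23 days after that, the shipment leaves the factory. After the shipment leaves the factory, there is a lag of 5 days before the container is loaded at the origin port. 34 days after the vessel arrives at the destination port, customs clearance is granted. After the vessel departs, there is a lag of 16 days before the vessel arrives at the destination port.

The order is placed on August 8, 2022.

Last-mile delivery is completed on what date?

The order is placed: Aug 8, 2022.
The shipment leaves the factory: Aug 8, 2022 + 23 days = Aug 31, 2022.
The container is loaded at the origin port: Aug 31, 2022 + 5 days = Sep 5, 2022.
The vessel departs: Sep 5, 2022 + 5 days = Sep 10, 2022.
The vessel arrives at the destination port: Sep 10, 2022 + 16 days = Sep 26, 2022.
Customs clearance is granted: Sep 26, 2022 + 34 days = Oct 30, 2022.
Last-mile delivery is completed: Oct 30, 2022 + 14 days = Nov 13, 2022.

November 13, 2022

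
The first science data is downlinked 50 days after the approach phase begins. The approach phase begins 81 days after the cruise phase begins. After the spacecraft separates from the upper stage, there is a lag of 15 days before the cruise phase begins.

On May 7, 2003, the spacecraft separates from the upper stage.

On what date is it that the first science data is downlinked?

The spacecraft separates from the upper stage: May 7, 2003.
The cruise phase begins: May 7, 2003 + 15 days = May 22, 2003.
The approach phase begins: May 22, 2003 + 81 days = Aug 11, 2003.
The first science data is downlinked: Aug 11, 2003 + 50 days = Sep 30, 2003.

September 30, 2003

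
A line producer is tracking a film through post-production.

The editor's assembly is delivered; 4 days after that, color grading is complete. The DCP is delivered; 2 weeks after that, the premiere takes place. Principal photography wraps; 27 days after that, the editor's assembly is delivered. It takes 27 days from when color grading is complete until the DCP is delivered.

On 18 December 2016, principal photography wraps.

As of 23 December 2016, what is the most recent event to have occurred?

Principal photography wraps

Principal photography wraps: Dec 18, 2016.
The editor's assembly is delivered: Dec 18, 2016 + 27 days = Jan 14, 2017.
Color grading is complete: Jan 14, 2017 + 4 days = Jan 18, 2017.
The DCP is delivered: Jan 18, 2017 + 27 days = Feb 14, 2017.
The premiere takes place: Feb 14, 2017 + 2 weeks = Feb 28, 2017.
Dec 23, 2016 falls between when principal photography wraps (Dec 18, 2016) and when the editor's assembly is delivered (Jan 14, 2017).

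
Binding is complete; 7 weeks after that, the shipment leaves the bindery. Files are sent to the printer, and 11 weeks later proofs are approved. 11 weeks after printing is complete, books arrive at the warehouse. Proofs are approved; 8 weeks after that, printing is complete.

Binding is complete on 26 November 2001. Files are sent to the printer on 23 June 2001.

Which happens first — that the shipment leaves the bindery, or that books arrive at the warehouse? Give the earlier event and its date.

The shipment leaves the bindery — 14 January 2002

Binding is complete: Nov 26, 2001.
The shipment leaves the bindery: Nov 26, 2001 + 7 weeks = Jan 14, 2002.
Files are sent to the printer: Jun 23, 2001.
Proofs are approved: Jun 23, 2001 + 11 weeks = Sep 8, 2001.
Printing is complete: Sep 8, 2001 + 8 weeks = Nov 3, 2001.
Books arrive at the warehouse: Nov 3, 2001 + 11 weeks = Jan 19, 2002.
Comparing: the shipment leaves the bindery on Jan 14, 2002 vs books arrive at the warehouse on Jan 19, 2002. Earlier: the shipment leaves the bindery.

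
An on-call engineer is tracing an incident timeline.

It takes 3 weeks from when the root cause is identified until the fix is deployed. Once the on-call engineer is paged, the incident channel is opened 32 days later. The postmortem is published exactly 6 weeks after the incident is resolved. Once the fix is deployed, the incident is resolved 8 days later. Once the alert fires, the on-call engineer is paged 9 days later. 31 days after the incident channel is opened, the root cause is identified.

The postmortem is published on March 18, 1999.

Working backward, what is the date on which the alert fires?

October 26, 1998

The postmortem is published: Mar 18, 1999.
The incident is resolved: Mar 18, 1999 − 6 weeks = Feb 4, 1999.
The fix is deployed: Feb 4, 1999 − 8 days = Jan 27, 1999.
The root cause is identified: Jan 27, 1999 − 3 weeks = Jan 6, 1999.
The incident channel is opened: Jan 6, 1999 − 31 days = Dec 6, 1998.
The on-call engineer is paged: Dec 6, 1998 − 32 days = Nov 4, 1998.
The alert fires: Nov 4, 1998 − 9 days = Oct 26, 1998.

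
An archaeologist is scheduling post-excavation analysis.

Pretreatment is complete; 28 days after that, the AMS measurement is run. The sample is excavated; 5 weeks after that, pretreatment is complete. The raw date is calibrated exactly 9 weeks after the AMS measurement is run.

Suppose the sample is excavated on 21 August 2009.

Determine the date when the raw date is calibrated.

25 December 2009

The sample is excavated: Aug 21, 2009.
Pretreatment is complete: Aug 21, 2009 + 5 weeks = Sep 25, 2009.
The AMS measurement is run: Sep 25, 2009 + 28 days = Oct 23, 2009.
The raw date is calibrated: Oct 23, 2009 + 9 weeks = Dec 25, 2009.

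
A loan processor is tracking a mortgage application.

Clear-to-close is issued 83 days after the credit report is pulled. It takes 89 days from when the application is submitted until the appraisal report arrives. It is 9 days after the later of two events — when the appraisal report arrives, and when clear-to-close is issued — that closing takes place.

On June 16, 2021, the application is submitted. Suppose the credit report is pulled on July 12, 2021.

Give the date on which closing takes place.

October 12, 2021

The application is submitted: Jun 16, 2021.
The appraisal report arrives: Jun 16, 2021 + 89 days = Sep 13, 2021.
The credit report is pulled: Jul 12, 2021.
Clear-to-close is issued: Jul 12, 2021 + 83 days = Oct 3, 2021.
Both prerequisites met — the appraisal report arrives (Sep 13, 2021), clear-to-close is issued (Oct 3, 2021); the later is Oct 3, 2021.
Closing takes place: Oct 3, 2021 + 9 days = Oct 12, 2021.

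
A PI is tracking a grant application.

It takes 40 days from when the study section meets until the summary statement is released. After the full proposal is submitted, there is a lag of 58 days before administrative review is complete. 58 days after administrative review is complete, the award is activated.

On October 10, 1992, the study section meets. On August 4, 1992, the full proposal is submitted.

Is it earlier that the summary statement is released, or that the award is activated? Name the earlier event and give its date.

The summary statement is released — November 19, 1992

The study section meets: Oct 10, 1992.
The summary statement is released: Oct 10, 1992 + 40 days = Nov 19, 1992.
The full proposal is submitted: Aug 4, 1992.
Administrative review is complete: Aug 4, 1992 + 58 days = Oct 1, 1992.
The award is activated: Oct 1, 1992 + 58 days = Nov 28, 1992.
Comparing: the summary statement is released on Nov 19, 1992 vs the award is activated on Nov 28, 1992. Earlier: the summary statement is released.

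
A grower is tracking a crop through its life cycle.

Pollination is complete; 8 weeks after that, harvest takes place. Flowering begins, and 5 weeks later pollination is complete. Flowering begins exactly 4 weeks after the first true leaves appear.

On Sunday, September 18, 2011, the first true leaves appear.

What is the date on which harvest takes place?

The first true leaves appear: Sep 18, 2011.
Flowering begins: Sep 18, 2011 + 4 weeks = Oct 16, 2011.
Pollination is complete: Oct 16, 2011 + 5 weeks = Nov 20, 2011.
Harvest takes place: Nov 20, 2011 + 8 weeks = Jan 15, 2012.

Sunday, January 15, 2012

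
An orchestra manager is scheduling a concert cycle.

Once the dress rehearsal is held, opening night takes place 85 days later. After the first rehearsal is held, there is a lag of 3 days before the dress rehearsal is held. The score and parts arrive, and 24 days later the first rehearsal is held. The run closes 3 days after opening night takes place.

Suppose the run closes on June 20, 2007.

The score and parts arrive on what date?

February 25, 2007

The run closes: Jun 20, 2007.
Opening night takes place: Jun 20, 2007 − 3 days = Jun 17, 2007.
The dress rehearsal is held: Jun 17, 2007 − 85 days = Mar 24, 2007.
The first rehearsal is held: Mar 24, 2007 − 3 days = Mar 21, 2007.
The score and parts arrive: Mar 21, 2007 − 24 days = Feb 25, 2007.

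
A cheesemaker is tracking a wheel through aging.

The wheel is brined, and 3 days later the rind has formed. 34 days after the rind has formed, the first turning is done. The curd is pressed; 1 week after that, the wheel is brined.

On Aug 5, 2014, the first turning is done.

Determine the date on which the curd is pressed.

The first turning is done: Aug 5, 2014.
The rind has formed: Aug 5, 2014 − 34 days = Jul 2, 2014.
The wheel is brined: Jul 2, 2014 − 3 days = Jun 29, 2014.
The curd is pressed: Jun 29, 2014 − 1 week = Jun 22, 2014.

Jun 22, 2014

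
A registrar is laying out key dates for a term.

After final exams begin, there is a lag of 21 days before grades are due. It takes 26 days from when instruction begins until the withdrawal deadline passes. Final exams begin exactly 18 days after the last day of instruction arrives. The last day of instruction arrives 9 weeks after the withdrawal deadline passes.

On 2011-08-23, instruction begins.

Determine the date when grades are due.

2011-12-29

Instruction begins: Aug 23, 2011.
The withdrawal deadline passes: Aug 23, 2011 + 26 days = Sep 18, 2011.
The last day of instruction arrives: Sep 18, 2011 + 9 weeks = Nov 20, 2011.
Final exams begin: Nov 20, 2011 + 18 days = Dec 8, 2011.
Grades are due: Dec 8, 2011 + 21 days = Dec 29, 2011.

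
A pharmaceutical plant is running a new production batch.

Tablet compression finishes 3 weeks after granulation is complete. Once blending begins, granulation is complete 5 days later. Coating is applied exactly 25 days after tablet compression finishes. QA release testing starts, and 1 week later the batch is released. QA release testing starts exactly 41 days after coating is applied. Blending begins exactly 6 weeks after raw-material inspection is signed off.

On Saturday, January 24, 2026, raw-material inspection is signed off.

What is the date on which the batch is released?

Raw-material inspection is signed off: Jan 24, 2026.
Blending begins: Jan 24, 2026 + 6 weeks = Mar 7, 2026.
Granulation is complete: Mar 7, 2026 + 5 days = Mar 12, 2026.
Tablet compression finishes: Mar 12, 2026 + 3 weeks = Apr 2, 2026.
Coating is applied: Apr 2, 2026 + 25 days = Apr 27, 2026.
QA release testing starts: Apr 27, 2026 + 41 days = Jun 7, 2026.
The batch is released: Jun 7, 2026 + 1 week = Jun 14, 2026.

Sunday, June 14, 2026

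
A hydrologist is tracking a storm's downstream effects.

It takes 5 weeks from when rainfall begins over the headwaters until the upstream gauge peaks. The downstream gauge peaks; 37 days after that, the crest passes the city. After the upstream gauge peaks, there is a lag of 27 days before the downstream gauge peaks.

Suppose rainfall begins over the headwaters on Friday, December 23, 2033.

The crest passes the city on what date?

Rainfall begins over the headwaters: Dec 23, 2033.
The upstream gauge peaks: Dec 23, 2033 + 5 weeks = Jan 27, 2034.
The downstream gauge peaks: Jan 27, 2034 + 27 days = Feb 23, 2034.
The crest passes the city: Feb 23, 2034 + 37 days = Apr 1, 2034.

Saturday, April 1, 2034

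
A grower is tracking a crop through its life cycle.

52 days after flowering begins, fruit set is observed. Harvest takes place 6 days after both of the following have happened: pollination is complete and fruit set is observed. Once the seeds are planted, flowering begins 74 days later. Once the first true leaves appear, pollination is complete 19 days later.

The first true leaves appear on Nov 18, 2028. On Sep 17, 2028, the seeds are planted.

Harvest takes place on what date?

The first true leaves appear: Nov 18, 2028.
Pollination is complete: Nov 18, 2028 + 19 days = Dec 7, 2028.
The seeds are planted: Sep 17, 2028.
Flowering begins: Sep 17, 2028 + 74 days = Nov 30, 2028.
Fruit set is observed: Nov 30, 2028 + 52 days = Jan 21, 2029.
Both prerequisites met — pollination is complete (Dec 7, 2028), fruit set is observed (Jan 21, 2029); the later is Jan 21, 2029.
Harvest takes place: Jan 21, 2029 + 6 days = Jan 27, 2029.

Jan 27, 2029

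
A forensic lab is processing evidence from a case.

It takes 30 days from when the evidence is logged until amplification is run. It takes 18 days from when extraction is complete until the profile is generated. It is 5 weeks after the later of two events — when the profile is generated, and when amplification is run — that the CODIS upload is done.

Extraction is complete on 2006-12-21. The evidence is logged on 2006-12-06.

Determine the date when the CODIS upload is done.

2007-02-12

Extraction is complete: Dec 21, 2006.
The profile is generated: Dec 21, 2006 + 18 days = Jan 8, 2007.
The evidence is logged: Dec 6, 2006.
Amplification is run: Dec 6, 2006 + 30 days = Jan 5, 2007.
Both prerequisites met — the profile is generated (Jan 8, 2007), amplification is run (Jan 5, 2007); the later is Jan 8, 2007.
The CODIS upload is done: Jan 8, 2007 + 5 weeks = Feb 12, 2007.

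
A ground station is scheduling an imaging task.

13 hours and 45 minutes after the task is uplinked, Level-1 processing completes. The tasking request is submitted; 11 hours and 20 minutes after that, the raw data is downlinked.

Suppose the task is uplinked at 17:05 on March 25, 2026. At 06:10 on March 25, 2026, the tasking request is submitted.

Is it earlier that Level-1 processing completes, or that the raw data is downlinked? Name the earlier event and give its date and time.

The task is uplinked: 17:05 Mar 25, 2026.
Level-1 processing completes: 17:05 Mar 25, 2026 + 13h45m = 06:50 Mar 26, 2026.
The tasking request is submitted: 06:10 Mar 25, 2026.
The raw data is downlinked: 06:10 Mar 25, 2026 + 11h20m = 17:30 Mar 25, 2026.
Comparing: Level-1 processing completes at 06:50 Mar 26, 2026 vs the raw data is downlinked at 17:30 Mar 25, 2026. Earlier: the raw data is downlinked.

The raw data is downlinked — 17:30 on March 25, 2026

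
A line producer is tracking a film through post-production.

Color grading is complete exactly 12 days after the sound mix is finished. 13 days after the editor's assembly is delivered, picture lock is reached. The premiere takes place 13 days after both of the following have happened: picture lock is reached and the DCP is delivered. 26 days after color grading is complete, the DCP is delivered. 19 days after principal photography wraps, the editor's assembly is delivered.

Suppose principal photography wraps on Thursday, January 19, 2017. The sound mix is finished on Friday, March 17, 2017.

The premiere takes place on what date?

Principal photography wraps: Jan 19, 2017.
The editor's assembly is delivered: Jan 19, 2017 + 19 days = Feb 7, 2017.
Picture lock is reached: Feb 7, 2017 + 13 days = Feb 20, 2017.
The sound mix is finished: Mar 17, 2017.
Color grading is complete: Mar 17, 2017 + 12 days = Mar 29, 2017.
The DCP is delivered: Mar 29, 2017 + 26 days = Apr 24, 2017.
Both prerequisites met — picture lock is reached (Feb 20, 2017), the DCP is delivered (Apr 24, 2017); the later is Apr 24, 2017.
The premiere takes place: Apr 24, 2017 + 13 days = May 7, 2017.

Sunday, May 7, 2017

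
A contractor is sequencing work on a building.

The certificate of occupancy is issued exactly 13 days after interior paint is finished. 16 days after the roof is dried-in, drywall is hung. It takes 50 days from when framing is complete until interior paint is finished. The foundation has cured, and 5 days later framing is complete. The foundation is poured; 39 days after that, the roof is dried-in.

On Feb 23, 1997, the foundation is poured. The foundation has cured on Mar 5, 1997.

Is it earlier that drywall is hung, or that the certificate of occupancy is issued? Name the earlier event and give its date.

Drywall is hung — Apr 19, 1997

The foundation is poured: Feb 23, 1997.
The roof is dried-in: Feb 23, 1997 + 39 days = Apr 3, 1997.
Drywall is hung: Apr 3, 1997 + 16 days = Apr 19, 1997.
The foundation has cured: Mar 5, 1997.
Framing is complete: Mar 5, 1997 + 5 days = Mar 10, 1997.
Interior paint is finished: Mar 10, 1997 + 50 days = Apr 29, 1997.
The certificate of occupancy is issued: Apr 29, 1997 + 13 days = May 12, 1997.
Comparing: drywall is hung on Apr 19, 1997 vs the certificate of occupancy is issued on May 12, 1997. Earlier: drywall is hung.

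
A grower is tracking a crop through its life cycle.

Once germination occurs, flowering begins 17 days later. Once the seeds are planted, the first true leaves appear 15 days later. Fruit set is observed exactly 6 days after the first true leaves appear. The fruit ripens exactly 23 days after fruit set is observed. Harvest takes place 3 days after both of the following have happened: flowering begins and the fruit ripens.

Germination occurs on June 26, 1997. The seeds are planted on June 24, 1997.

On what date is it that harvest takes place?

August 10, 1997

Germination occurs: Jun 26, 1997.
Flowering begins: Jun 26, 1997 + 17 days = Jul 13, 1997.
The seeds are planted: Jun 24, 1997.
The first true leaves appear: Jun 24, 1997 + 15 days = Jul 9, 1997.
Fruit set is observed: Jul 9, 1997 + 6 days = Jul 15, 1997.
The fruit ripens: Jul 15, 1997 + 23 days = Aug 7, 1997.
Both prerequisites met — flowering begins (Jul 13, 1997), the fruit ripens (Aug 7, 1997); the later is Aug 7, 1997.
Harvest takes place: Aug 7, 1997 + 3 days = Aug 10, 1997.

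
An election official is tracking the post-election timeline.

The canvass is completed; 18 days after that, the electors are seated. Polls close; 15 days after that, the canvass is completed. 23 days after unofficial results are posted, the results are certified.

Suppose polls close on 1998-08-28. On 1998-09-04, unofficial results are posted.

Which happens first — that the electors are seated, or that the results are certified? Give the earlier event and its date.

The results are certified — 1998-09-27

Polls close: Aug 28, 1998.
The canvass is completed: Aug 28, 1998 + 15 days = Sep 12, 1998.
The electors are seated: Sep 12, 1998 + 18 days = Sep 30, 1998.
Unofficial results are posted: Sep 4, 1998.
The results are certified: Sep 4, 1998 + 23 days = Sep 27, 1998.
Comparing: the electors are seated on Sep 30, 1998 vs the results are certified on Sep 27, 1998. Earlier: the results are certified.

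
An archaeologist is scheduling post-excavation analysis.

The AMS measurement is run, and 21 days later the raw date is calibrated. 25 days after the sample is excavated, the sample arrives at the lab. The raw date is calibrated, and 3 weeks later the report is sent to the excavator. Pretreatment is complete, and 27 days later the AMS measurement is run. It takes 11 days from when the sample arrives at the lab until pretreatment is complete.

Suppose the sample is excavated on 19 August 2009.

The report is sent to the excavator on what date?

2 December 2009

The sample is excavated: Aug 19, 2009.
The sample arrives at the lab: Aug 19, 2009 + 25 days = Sep 13, 2009.
Pretreatment is complete: Sep 13, 2009 + 11 days = Sep 24, 2009.
The AMS measurement is run: Sep 24, 2009 + 27 days = Oct 21, 2009.
The raw date is calibrated: Oct 21, 2009 + 21 days = Nov 11, 2009.
The report is sent to the excavator: Nov 11, 2009 + 3 weeks = Dec 2, 2009.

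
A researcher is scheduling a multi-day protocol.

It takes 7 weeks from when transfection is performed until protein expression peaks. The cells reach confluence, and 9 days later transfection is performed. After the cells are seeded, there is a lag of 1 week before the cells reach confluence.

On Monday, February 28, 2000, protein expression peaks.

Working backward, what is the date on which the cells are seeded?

Saturday, December 25, 1999

Protein expression peaks: Feb 28, 2000.
Transfection is performed: Feb 28, 2000 − 7 weeks = Jan 10, 2000.
The cells reach confluence: Jan 10, 2000 − 9 days = Jan 1, 2000.
The cells are seeded: Jan 1, 2000 − 1 week = Dec 25, 1999.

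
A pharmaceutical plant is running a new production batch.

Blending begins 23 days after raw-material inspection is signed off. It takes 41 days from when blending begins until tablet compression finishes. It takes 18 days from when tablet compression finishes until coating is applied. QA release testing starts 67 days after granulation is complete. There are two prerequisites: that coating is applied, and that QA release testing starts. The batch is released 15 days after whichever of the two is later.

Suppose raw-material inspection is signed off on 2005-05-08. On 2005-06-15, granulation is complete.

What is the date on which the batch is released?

Raw-material inspection is signed off: May 8, 2005.
Blending begins: May 8, 2005 + 23 days = May 31, 2005.
Tablet compression finishes: May 31, 2005 + 41 days = Jul 11, 2005.
Coating is applied: Jul 11, 2005 + 18 days = Jul 29, 2005.
Granulation is complete: Jun 15, 2005.
QA release testing starts: Jun 15, 2005 + 67 days = Aug 21, 2005.
Both prerequisites met — coating is applied (Jul 29, 2005), QA release testing starts (Aug 21, 2005); the later is Aug 21, 2005.
The batch is released: Aug 21, 2005 + 15 days = Sep 5, 2005.

2005-09-05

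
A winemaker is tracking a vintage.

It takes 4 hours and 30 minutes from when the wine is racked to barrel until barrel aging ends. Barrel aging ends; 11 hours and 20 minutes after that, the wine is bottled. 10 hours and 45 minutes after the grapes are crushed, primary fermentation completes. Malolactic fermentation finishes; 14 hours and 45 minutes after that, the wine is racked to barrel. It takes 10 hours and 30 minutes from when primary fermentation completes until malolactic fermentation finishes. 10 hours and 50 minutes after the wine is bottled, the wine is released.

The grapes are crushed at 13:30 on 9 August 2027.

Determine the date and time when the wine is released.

The grapes are crushed: 13:30 Aug 9, 2027.
Primary fermentation completes: 13:30 Aug 9, 2027 + 10h45m = 00:15 Aug 10, 2027.
Malolactic fermentation finishes: 00:15 Aug 10, 2027 + 10h30m = 10:45 Aug 10, 2027.
The wine is racked to barrel: 10:45 Aug 10, 2027 + 14h45m = 01:30 Aug 11, 2027.
Barrel aging ends: 01:30 Aug 11, 2027 + 4h30m = 06:00 Aug 11, 2027.
The wine is bottled: 06:00 Aug 11, 2027 + 11h20m = 17:20 Aug 11, 2027.
The wine is released: 17:20 Aug 11, 2027 + 10h50m = 04:10 Aug 12, 2027.

04:10 on 12 August 2027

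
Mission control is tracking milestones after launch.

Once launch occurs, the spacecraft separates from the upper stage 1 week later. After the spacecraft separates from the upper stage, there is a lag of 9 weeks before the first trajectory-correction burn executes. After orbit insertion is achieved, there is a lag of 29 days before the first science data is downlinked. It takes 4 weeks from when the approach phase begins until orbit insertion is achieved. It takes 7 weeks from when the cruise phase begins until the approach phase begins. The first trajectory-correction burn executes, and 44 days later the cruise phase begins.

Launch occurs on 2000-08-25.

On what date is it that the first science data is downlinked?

2001-04-02

Launch occurs: Aug 25, 2000.
The spacecraft separates from the upper stage: Aug 25, 2000 + 1 week = Sep 1, 2000.
The first trajectory-correction burn executes: Sep 1, 2000 + 9 weeks = Nov 3, 2000.
The cruise phase begins: Nov 3, 2000 + 44 days = Dec 17, 2000.
The approach phase begins: Dec 17, 2000 + 7 weeks = Feb 4, 2001.
Orbit insertion is achieved: Feb 4, 2001 + 4 weeks = Mar 4, 2001.
The first science data is downlinked: Mar 4, 2001 + 29 days = Apr 2, 2001.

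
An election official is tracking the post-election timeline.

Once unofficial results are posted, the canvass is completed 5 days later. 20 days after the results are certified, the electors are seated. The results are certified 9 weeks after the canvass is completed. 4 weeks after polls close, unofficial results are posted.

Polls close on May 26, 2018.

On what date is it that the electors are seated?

Sep 19, 2018

Polls close: May 26, 2018.
Unofficial results are posted: May 26, 2018 + 4 weeks = Jun 23, 2018.
The canvass is completed: Jun 23, 2018 + 5 days = Jun 28, 2018.
The results are certified: Jun 28, 2018 + 9 weeks = Aug 30, 2018.
The electors are seated: Aug 30, 2018 + 20 days = Sep 19, 2018.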